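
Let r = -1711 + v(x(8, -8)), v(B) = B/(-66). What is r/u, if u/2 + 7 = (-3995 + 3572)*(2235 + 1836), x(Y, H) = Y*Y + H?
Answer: 56491/113654640 ≈ 0.00049704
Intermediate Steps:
x(Y, H) = H + Y**2 (x(Y, H) = Y**2 + H = H + Y**2)
v(B) = -B/66 (v(B) = B*(-1/66) = -B/66)
r = -56491/33 (r = -1711 - (-8 + 8**2)/66 = -1711 - (-8 + 64)/66 = -1711 - 1/66*56 = -1711 - 28/33 = -56491/33 ≈ -1711.8)
u = -3444080 (u = -14 + 2*((-3995 + 3572)*(2235 + 1836)) = -14 + 2*(-423*4071) = -14 + 2*(-1722033) = -14 - 3444066 = -3444080)
r/u = -56491/33/(-3444080) = -56491/33*(-1/3444080) = 56491/113654640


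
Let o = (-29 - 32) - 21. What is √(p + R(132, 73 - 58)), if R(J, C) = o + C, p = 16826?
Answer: √16759 ≈ 129.46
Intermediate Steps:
o = -82 (o = -61 - 21 = -82)
R(J, C) = -82 + C
√(p + R(132, 73 - 58)) = √(16826 + (-82 + (73 - 58))) = √(16826 + (-82 + 15)) = √(16826 - 67) = √16759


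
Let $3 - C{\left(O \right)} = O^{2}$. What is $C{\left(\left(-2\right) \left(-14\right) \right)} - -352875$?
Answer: $352094$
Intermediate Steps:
$C{\left(O \right)} = 3 - O^{2}$
$C{\left(\left(-2\right) \left(-14\right) \right)} - -352875 = \left(3 - \left(\left(-2\right) \left(-14\right)\right)^{2}\right) - -352875 = \left(3 - 28^{2}\right) + 352875 = \left(3 - 784\right) + 352875 = -781 + 352875 = 352094$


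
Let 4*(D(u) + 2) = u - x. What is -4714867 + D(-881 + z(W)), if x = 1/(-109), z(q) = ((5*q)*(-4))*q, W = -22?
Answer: -514208508/109 ≈ -4.7175e+6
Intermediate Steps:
z(q) = -20*q² (z(q) = (-20*q)*q = -20*q²)
x = -1/109 ≈ -0.0091743
D(u) = -871/436 + u/4 (D(u) = -2 + (u - 1*(-1/109))/4 = -2 + (u + 1/109)/4 = -2 + (1/109 + u)/4 = -2 + (1/436 + u/4) = -871/436 + u/4)
-4714867 + D(-881 + z(W)) = -4714867 + (-871/436 + (-881 - 20*(-22)²)/4) = -4714867 + (-871/436 + (-881 - 20*484)/4) = -4714867 + (-871/436 + (-881 - 9680)/4) = -4714867 + (-871/436 + (¼)*(-10561)) = -4714867 + (-871/436 - 10561/4) = -4714867 - 288005/109 = -514208508/109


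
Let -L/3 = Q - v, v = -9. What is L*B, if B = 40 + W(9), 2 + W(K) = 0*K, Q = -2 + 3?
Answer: -1140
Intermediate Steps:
Q = 1
W(K) = -2 (W(K) = -2 + 0*K = -2 + 0 = -2)
B = 38 (B = 40 - 2 = 38)
L = -30 (L = -3*(1 - 1*(-9)) = -3*(1 + 9) = -3*10 = -30)
L*B = -30*38 = -1140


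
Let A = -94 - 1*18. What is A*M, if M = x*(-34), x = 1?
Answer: 3808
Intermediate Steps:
M = -34 (M = 1*(-34) = -34)
A = -112 (A = -94 - 18 = -112)
A*M = -112*(-34) = 3808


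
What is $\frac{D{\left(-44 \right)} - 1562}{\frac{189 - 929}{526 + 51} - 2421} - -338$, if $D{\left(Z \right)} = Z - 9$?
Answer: $\frac{473339921}{1397657} \approx 338.67$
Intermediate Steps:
$D{\left(Z \right)} = -9 + Z$ ($D{\left(Z \right)} = Z - 9 = -9 + Z$)
$\frac{D{\left(-44 \right)} - 1562}{\frac{189 - 929}{526 + 51} - 2421} - -338 = \frac{\left(-9 - 44\right) - 1562}{\frac{189 - 929}{526 + 51} - 2421} - -338 = \frac{-53 - 1562}{- \frac{740}{577} - 2421} + 338 = - \frac{1615}{\left(-740\right) \frac{1}{577} - 2421} + 338 = - \frac{1615}{- \frac{740}{577} - 2421} + 338 = - \frac{1615}{- \frac{1397657}{577}} + 338 = \left(-1615\right) \left(- \frac{577}{1397657}\right) + 338 = \frac{931855}{1397657} + 338 = \frac{473339921}{1397657}$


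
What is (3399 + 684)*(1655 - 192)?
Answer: 5973429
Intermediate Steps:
(3399 + 684)*(1655 - 192) = 4083*1463 = 5973429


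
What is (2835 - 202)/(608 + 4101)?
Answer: 2633/4709 ≈ 0.55914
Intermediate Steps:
(2835 - 202)/(608 + 4101) = 2633/4709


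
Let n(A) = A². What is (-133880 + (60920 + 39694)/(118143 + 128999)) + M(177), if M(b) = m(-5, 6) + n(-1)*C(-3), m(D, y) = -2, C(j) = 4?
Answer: -16543388031/123571 ≈ -1.3388e+5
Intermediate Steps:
M(b) = 2 (M(b) = -2 + (-1)²*4 = -2 + 1*4 = -2 + 4 = 2)
(-133880 + (60920 + 39694)/(118143 + 128999)) + M(177) = (-133880 + (60920 + 39694)/(118143 + 128999)) + 2 = (-133880 + 100614/247142) + 2 = (-133880 + 100614*(1/247142)) + 2 = (-133880 + 50307/123571) + 2 = -16543635173/123571 + 2 = -16543388031/123571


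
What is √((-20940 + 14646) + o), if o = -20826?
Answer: 4*I*√1695 ≈ 164.68*I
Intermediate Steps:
√((-20940 + 14646) + o) = √((-20940 + 14646) - 20826) = √(-6294 - 20826) = √(-27120) = 4*I*√1695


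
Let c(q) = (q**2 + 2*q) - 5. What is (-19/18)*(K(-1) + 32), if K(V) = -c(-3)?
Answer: -323/9 ≈ -35.889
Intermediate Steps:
c(q) = -5 + q**2 + 2*q
K(V) = 2 (K(V) = -(-5 + (-3)**2 + 2*(-3)) = -(-5 + 9 - 6) = -1*(-2) = 2)
(-19/18)*(K(-1) + 32) = (-19/18)*(2 + 32) = -19*1/18*34 = -19/18*34 = -323/9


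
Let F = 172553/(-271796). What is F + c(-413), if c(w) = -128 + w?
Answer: -147214189/271796 ≈ -541.63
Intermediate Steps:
F = -172553/271796 (F = 172553*(-1/271796) = -172553/271796 ≈ -0.63486)
F + c(-413) = -172553/271796 + (-128 - 413) = -172553/271796 - 541 = -147214189/271796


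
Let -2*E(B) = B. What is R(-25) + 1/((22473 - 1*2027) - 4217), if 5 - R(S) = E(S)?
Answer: -243433/32458 ≈ -7.4999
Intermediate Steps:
E(B) = -B/2
R(S) = 5 + S/2 (R(S) = 5 - (-1)*S/2 = 5 + S/2)
R(-25) + 1/((22473 - 1*2027) - 4217) = (5 + (½)*(-25)) + 1/((22473 - 1*2027) - 4217) = (5 - 25/2) + 1/((22473 - 2027) - 4217) = -15/2 + 1/(20446 - 4217) = -15/2 + 1/16229 = -243433/32458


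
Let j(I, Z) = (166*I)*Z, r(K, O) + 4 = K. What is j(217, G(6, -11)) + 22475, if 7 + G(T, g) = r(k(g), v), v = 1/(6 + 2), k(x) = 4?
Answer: -229679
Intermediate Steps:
v = ⅛ (v = 1/8 = ⅛ ≈ 0.12500)
r(K, O) = -4 + K
G(T, g) = -7 (G(T, g) = -7 + (-4 + 4) = -7 + 0 = -7)
j(I, Z) = 166*I*Z
j(217, G(6, -11)) + 22475 = 166*217*(-7) + 22475 = -252154 + 22475 = -229679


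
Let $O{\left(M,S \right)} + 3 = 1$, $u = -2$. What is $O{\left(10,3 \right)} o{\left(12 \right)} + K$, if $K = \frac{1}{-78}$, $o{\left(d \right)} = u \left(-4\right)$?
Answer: $- \frac{1249}{78} \approx -16.013$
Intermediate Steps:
$O{\left(M,S \right)} = -2$ ($O{\left(M,S \right)} = -3 + 1 = -2$)
$o{\left(d \right)} = 8$ ($o{\left(d \right)} = \left(-2\right) \left(-4\right) = 8$)
$K = - \frac{1}{78} \approx -0.012821$
$O{\left(10,3 \right)} o{\left(12 \right)} + K = \left(-2\right) 8 - \frac{1}{78} = -16 - \frac{1}{78} = - \frac{1249}{78}$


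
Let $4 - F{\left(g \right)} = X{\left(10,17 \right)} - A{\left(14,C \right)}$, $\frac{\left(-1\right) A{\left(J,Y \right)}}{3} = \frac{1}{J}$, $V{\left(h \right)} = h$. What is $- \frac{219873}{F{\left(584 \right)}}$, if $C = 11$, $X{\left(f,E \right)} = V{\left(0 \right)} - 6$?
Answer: $- \frac{3078222}{137} \approx -22469.0$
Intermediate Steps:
$X{\left(f,E \right)} = -6$ ($X{\left(f,E \right)} = 0 - 6 = -6$)
$A{\left(J,Y \right)} = - \frac{3}{J}$
$F{\left(g \right)} = \frac{137}{14}$ ($F{\left(g \right)} = 4 - \left(-6 - - \frac{3}{14}\right) = 4 - \left(-6 + \frac{3}{14}\right) = 4 - - \frac{81}{14} = 4 + \frac{81}{14} = \frac{137}{14}$)
$- \frac{219873}{F{\left(584 \right)}} = - \frac{219873}{\frac{137}{14}} = \left(-219873\right) \frac{14}{137} = - \frac{3078222}{137}$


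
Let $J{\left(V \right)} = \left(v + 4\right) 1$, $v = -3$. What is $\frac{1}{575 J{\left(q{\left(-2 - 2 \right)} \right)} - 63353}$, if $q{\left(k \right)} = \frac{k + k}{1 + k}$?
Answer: $- \frac{1}{62778} \approx -1.5929 \cdot 10^{-5}$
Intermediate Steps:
$q{\left(k \right)} = \frac{2 k}{1 + k}$
$J{\left(V \right)} = 1$ ($J{\left(V \right)} = \left(-3 + 4\right) 1 = 1 \cdot 1 = 1$)
$\frac{1}{575 J{\left(q{\left(-2 - 2 \right)} \right)} - 63353} = \frac{1}{575 \cdot 1 - 63353} = \frac{1}{575 - 63353} = \frac{1}{-62778} = - \frac{1}{62778}$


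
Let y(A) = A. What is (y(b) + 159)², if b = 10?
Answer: 28561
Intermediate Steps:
(y(b) + 159)² = (10 + 159)² = 169² = 28561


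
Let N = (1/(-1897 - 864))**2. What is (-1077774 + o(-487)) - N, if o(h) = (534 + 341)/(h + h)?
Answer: -8002392240956845/7424919854 ≈ -1.0778e+6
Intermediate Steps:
o(h) = 875/(2*h) (o(h) = 875/((2*h)) = 875*(1/(2*h)) = 875/(2*h))
N = 1/7623121 (N = (1/(-2761))**2 = (-1/2761)**2 = 1/7623121 ≈ 1.3118e-7)
(-1077774 + o(-487)) - N = (-1077774 + (875/2)/(-487)) - 1*1/7623121 = (-1077774 + (875/2)*(-1/487)) - 1/7623121 = (-1077774 - 875/974) - 1/7623121 = -1049752751/974 - 1/7623121 = -8002392240956845/7424919854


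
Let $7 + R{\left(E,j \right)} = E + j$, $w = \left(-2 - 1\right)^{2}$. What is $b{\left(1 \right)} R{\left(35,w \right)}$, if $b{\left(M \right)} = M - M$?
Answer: $0$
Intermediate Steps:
$b{\left(M \right)} = 0$
$w = 9$ ($w = \left(-3\right)^{2} = 9$)
$R{\left(E,j \right)} = -7 + E + j$ ($R{\left(E,j \right)} = -7 + \left(E + j\right) = -7 + E + j$)
$b{\left(1 \right)} R{\left(35,w \right)} = 0 \left(-7 + 35 + 9\right) = 0 \cdot 37 = 0$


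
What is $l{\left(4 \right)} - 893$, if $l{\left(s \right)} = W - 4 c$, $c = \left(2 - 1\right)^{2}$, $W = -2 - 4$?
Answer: $-903$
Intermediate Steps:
$W = -6$
$c = 1$ ($c = 1^{2} = 1$)
$l{\left(s \right)} = -10$ ($l{\left(s \right)} = -6 - 4 = -10$)
$l{\left(4 \right)} - 893 = -10 - 893 = -903$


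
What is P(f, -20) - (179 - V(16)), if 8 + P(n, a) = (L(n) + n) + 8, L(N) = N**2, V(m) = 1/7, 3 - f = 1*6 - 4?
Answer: -1238/7 ≈ -176.86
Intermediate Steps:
f = 1 (f = 3 - (1*6 - 4) = 3 - (6 - 4) = 3 - 1*2 = 3 - 2 = 1)
V(m) = 1/7
P(n, a) = n + n**2 (P(n, a) = -8 + ((n**2 + n) + 8) = -8 + ((n + n**2) + 8) = -8 + (8 + n + n**2) = n + n**2)
P(f, -20) - (179 - V(16)) = 1*(1 + 1) - (179 - 1*1/7) = 1*2 - (179 - 1/7) = 2 - 1*1252/7 = 2 - 1252/7 = -1238/7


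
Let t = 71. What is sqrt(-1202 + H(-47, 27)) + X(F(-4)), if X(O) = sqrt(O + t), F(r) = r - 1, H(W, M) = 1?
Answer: sqrt(66) + I*sqrt(1201) ≈ 8.124 + 34.655*I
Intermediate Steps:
F(r) = -1 + r
X(O) = sqrt(71 + O) (X(O) = sqrt(O + 71) = sqrt(71 + O))
sqrt(-1202 + H(-47, 27)) + X(F(-4)) = sqrt(-1202 + 1) + sqrt(71 + (-1 - 4)) = sqrt(-1201) + sqrt(71 - 5) = I*sqrt(1201) + sqrt(66) = sqrt(66) + I*sqrt(1201)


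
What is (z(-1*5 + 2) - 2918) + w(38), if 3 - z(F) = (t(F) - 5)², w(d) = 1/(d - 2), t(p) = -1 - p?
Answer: -105263/36 ≈ -2924.0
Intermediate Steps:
w(d) = 1/(-2 + d)
z(F) = 3 - (-6 - F)² (z(F) = 3 - ((-1 - F) - 5)² = 3 - (-6 - F)²)
(z(-1*5 + 2) - 2918) + w(38) = ((3 - (6 + (-1*5 + 2))²) - 2918) + 1/(-2 + 38) = ((3 - (6 + (-5 + 2))²) - 2918) + 1/36 = ((3 - (6 - 3)²) - 2918) + 1/36 = ((3 - 1*3²) - 2918) + 1/36 = ((3 - 1*9) - 2918) + 1/36 = ((3 - 9) - 2918) + 1/36 = (-6 - 2918) + 1/36 = -2924 + 1/36 = -105263/36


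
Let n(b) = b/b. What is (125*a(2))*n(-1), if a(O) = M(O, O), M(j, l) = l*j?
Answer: 500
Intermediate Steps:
M(j, l) = j*l
a(O) = O² (a(O) = O*O = O²)
n(b) = 1
(125*a(2))*n(-1) = (125*2²)*1 = (125*4)*1 = 500*1 = 500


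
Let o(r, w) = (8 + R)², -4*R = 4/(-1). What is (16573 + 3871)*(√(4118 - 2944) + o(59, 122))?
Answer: 1655964 + 20444*√1174 ≈ 2.3565e+6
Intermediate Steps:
R = 1 (R = -1/(-1) = -(-1) = -¼*(-4) = 1)
o(r, w) = 81 (o(r, w) = (8 + 1)² = 9² = 81)
(16573 + 3871)*(√(4118 - 2944) + o(59, 122)) = (16573 + 3871)*(√(4118 - 2944) + 81) = 20444*(√1174 + 81) = 20444*(81 + √1174) = 1655964 + 20444*√1174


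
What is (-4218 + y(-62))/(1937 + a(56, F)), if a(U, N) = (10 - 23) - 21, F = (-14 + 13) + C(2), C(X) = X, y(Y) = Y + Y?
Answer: -4342/1903 ≈ -2.2817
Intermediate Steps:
y(Y) = 2*Y
F = 1 (F = (-14 + 13) + 2 = -1 + 2 = 1)
a(U, N) = -34 (a(U, N) = -13 - 21 = -34)
(-4218 + y(-62))/(1937 + a(56, F)) = (-4218 + 2*(-62))/(1937 - 34) = (-4218 - 124)/1903 = -4342*1/1903 = -4342/1903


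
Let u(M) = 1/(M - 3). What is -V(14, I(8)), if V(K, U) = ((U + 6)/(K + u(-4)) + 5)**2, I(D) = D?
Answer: -339889/9409 ≈ -36.124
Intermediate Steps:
u(M) = 1/(-3 + M)
V(K, U) = (5 + (6 + U)/(-1/7 + K))**2 (V(K, U) = ((U + 6)/(K + 1/(-3 - 4)) + 5)**2 = ((6 + U)/(K + 1/(-7)) + 5)**2 = ((6 + U)/(K - 1/7) + 5)**2 = ((6 + U)/(-1/7 + K) + 5)**2 = (5 + (6 + U)/(-1/7 + K))**2)
-V(14, I(8)) = -(37 + 7*8 + 35*14)**2/(-1 + 7*14)**2 = -(37 + 56 + 490)**2/(-1 + 98)**2 = -583**2/97**2 = -339889/9409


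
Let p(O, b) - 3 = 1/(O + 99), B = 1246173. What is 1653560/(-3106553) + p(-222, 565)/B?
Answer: -253455341371736/476170204015287 ≈ -0.53228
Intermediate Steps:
p(O, b) = 3 + 1/(99 + O) (p(O, b) = 3 + 1/(O + 99) = 3 + 1/(99 + O))
1653560/(-3106553) + p(-222, 565)/B = 1653560/(-3106553) + ((298 + 3*(-222))/(99 - 222))/1246173 = 1653560*(-1/3106553) + ((298 - 666)/(-123))*(1/1246173) = -1653560/3106553 - 1/123*(-368)*(1/1246173) = -1653560/3106553 + (368/123)*(1/1246173) = -1653560/3106553 + 368/153279279 = -253455341371736/476170204015287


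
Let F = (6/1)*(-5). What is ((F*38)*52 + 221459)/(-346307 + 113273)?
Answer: -162179/233034 ≈ -0.69595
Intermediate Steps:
F = -30 (F = (6*1)*(-5) = 6*(-5) = -30)
((F*38)*52 + 221459)/(-346307 + 113273) = (-30*38*52 + 221459)/(-346307 + 113273) = (-1140*52 + 221459)/(-233034) = (-59280 + 221459)*(-1/233034) = 162179*(-1/233034) = -162179/233034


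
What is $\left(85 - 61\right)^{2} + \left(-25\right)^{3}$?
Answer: $-15049$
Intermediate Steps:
$\left(85 - 61\right)^{2} + \left(-25\right)^{3} = 24^{2} - 15625 = 576 - 15625 = -15049$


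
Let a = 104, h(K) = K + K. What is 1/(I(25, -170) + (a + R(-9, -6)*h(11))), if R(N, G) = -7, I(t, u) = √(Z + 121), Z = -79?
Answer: -25/1229 - √42/2458 ≈ -0.022978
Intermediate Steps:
h(K) = 2*K
I(t, u) = √42 (I(t, u) = √(-79 + 121) = √42)
1/(I(25, -170) + (a + R(-9, -6)*h(11))) = 1/(√42 + (104 - 14*11)) = 1/(√42 + (104 - 7*22)) = 1/(√42 + (104 - 154)) = 1/(√42 - 50) = 1/(-50 + √42)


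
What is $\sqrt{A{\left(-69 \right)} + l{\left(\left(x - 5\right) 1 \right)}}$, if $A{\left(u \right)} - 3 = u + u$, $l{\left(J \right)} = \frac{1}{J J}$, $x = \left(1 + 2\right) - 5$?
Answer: $\frac{i \sqrt{6614}}{7} \approx 11.618 i$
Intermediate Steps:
$x = -2$ ($x = 3 - 5 = -2$)
$l{\left(J \right)} = \frac{1}{J^{2}}$
$A{\left(u \right)} = 3 + 2 u$ ($A{\left(u \right)} = 3 + \left(u + u\right) = 3 + 2 u$)
$\sqrt{A{\left(-69 \right)} + l{\left(\left(x - 5\right) 1 \right)}} = \sqrt{\left(3 + 2 \left(-69\right)\right) + \frac{1}{\left(-2 - 5\right)^{2}}} = \sqrt{\left(3 - 138\right) + \frac{1}{49}} = \sqrt{-135 + \frac{1}{49}} = \sqrt{- \frac{6614}{49}} = \frac{i \sqrt{6614}}{7}$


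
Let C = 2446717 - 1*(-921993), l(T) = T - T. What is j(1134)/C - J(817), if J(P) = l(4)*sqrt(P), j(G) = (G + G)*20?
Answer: 4536/336871 ≈ 0.013465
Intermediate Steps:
j(G) = 40*G (j(G) = (2*G)*20 = 40*G)
l(T) = 0
C = 3368710 (C = 2446717 + 921993 = 3368710)
J(P) = 0 (J(P) = 0*sqrt(P) = 0)
j(1134)/C - J(817) = (40*1134)/3368710 - 1*0 = 45360*(1/3368710) + 0 = 4536/336871 + 0 = 4536/336871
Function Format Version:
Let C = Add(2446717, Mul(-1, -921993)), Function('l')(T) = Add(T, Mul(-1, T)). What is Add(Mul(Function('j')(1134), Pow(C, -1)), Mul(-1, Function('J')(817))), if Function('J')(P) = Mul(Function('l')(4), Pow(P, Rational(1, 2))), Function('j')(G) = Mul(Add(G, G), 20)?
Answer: Rational(4536, 336871) ≈ 0.013465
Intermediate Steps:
Function('j')(G) = Mul(40, G) (Function('j')(G) = Mul(Mul(2, G), 20) = Mul(40, G))
Function('l')(T) = 0
C = 3368710 (C = Add(2446717, 921993) = 3368710)
Function('J')(P) = 0 (Function('J')(P) = Mul(0, Pow(P, Rational(1, 2))) = 0)
Add(Mul(Function('j')(1134), Pow(C, -1)), Mul(-1, Function('J')(817))) = Add(Mul(Mul(40, 1134), Pow(3368710, -1)), Mul(-1, 0)) = Add(Mul(45360, Rational(1, 3368710)), 0) = Add(Rational(4536, 336871), 0) = Rational(4536, 336871)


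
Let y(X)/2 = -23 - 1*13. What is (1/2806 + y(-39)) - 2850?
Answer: -8199131/2806 ≈ -2922.0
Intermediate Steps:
y(X) = -72 (y(X) = 2*(-23 - 1*13) = 2*(-23 - 13) = 2*(-36) = -72)
(1/2806 + y(-39)) - 2850 = (1/2806 - 72) - 2850 = -202031/2806 - 2850 = -8199131/2806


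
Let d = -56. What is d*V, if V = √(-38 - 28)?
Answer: -56*I*√66 ≈ -454.95*I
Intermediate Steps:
V = I*√66 (V = √(-66) = I*√66 ≈ 8.124*I)
d*V = -56*I*√66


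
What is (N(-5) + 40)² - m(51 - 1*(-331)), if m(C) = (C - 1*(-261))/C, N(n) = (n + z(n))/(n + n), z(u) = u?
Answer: 641499/382 ≈ 1679.3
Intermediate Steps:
N(n) = 1 (N(n) = (n + n)/(n + n) = (2*n)/((2*n)) = (2*n)*(1/(2*n)) = 1)
m(C) = (261 + C)/C (m(C) = (C + 261)/C = (261 + C)/C)
(N(-5) + 40)² - m(51 - 1*(-331)) = (1 + 40)² - (261 + (51 - 1*(-331)))/(51 - 1*(-331)) = 41² - (261 + (51 + 331))/(51 + 331) = 1681 - (261 + 382)/382 = 1681 - 643/382 = 641499/382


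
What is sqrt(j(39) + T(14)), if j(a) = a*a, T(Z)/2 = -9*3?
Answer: 3*sqrt(163) ≈ 38.301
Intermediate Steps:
T(Z) = -54 (T(Z) = 2*(-9*3) = 2*(-27) = -54)
j(a) = a**2
sqrt(j(39) + T(14)) = sqrt(39**2 - 54) = sqrt(1521 - 54) = sqrt(1467) = 3*sqrt(163)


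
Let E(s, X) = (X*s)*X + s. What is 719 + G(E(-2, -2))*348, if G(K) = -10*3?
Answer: -9721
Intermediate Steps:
E(s, X) = s + s*X² (E(s, X) = s*X² + s = s + s*X²)
G(K) = -30
719 + G(E(-2, -2))*348 = 719 - 30*348 = 719 - 10440 = -9721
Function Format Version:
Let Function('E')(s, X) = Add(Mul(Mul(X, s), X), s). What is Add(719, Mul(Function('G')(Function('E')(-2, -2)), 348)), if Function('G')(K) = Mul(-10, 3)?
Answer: -9721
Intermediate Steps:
Function('E')(s, X) = Add(s, Mul(s, Pow(X, 2))) (Function('E')(s, X) = Add(Mul(s, Pow(X, 2)), s) = Add(s, Mul(s, Pow(X, 2))))
Function('G')(K) = -30
Add(719, Mul(Function('G')(Function('E')(-2, -2)), 348)) = Add(719, Mul(-30, 348)) = Add(719, -10440) = -9721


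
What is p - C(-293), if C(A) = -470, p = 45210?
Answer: 45680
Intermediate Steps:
p - C(-293) = 45210 - 1*(-470) = 45210 + 470 = 45680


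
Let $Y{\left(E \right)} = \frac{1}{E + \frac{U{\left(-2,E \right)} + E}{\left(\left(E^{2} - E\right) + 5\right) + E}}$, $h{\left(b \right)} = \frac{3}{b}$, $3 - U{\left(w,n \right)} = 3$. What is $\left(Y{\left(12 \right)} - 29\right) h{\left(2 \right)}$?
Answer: $- \frac{52051}{1200} \approx -43.376$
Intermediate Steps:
$U{\left(w,n \right)} = 0$ ($U{\left(w,n \right)} = 3 - 3 = 0$)
$Y{\left(E \right)} = \frac{1}{E + \frac{E}{5 + E^{2}}}$ ($Y{\left(E \right)} = \frac{1}{E + \frac{0 + E}{\left(\left(E^{2} - E\right) + 5\right) + E}} = \frac{1}{E + \frac{E}{\left(5 + E^{2} - E\right) + E}} = \frac{1}{E + \frac{E}{5 + E^{2}}}$)
$\left(Y{\left(12 \right)} - 29\right) h{\left(2 \right)} = \left(\frac{5 + 12^{2}}{12 \left(6 + 12^{2}\right)} - 29\right) \frac{3}{2} = \left(\frac{5 + 144}{12 \left(6 + 144\right)} - 29\right) 3 \cdot \frac{1}{2} = \left(\frac{1}{12} \cdot \frac{1}{150} \cdot 149 - 29\right) \frac{3}{2} = \left(\frac{149}{1800} - 29\right) \frac{3}{2} = \left(- \frac{52051}{1800}\right) \frac{3}{2} = - \frac{52051}{1200}$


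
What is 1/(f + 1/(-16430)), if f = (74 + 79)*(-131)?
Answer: -16430/329306491 ≈ -4.9893e-5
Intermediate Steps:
f = -20043 (f = 153*(-131) = -20043)
1/(f + 1/(-16430)) = 1/(-20043 + 1/(-16430)) = 1/(-20043 - 1/16430) = 1/(-329306491/16430) = -16430/329306491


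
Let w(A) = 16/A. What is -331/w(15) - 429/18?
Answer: -16039/48 ≈ -334.15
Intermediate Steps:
-331/w(15) - 429/18 = -331/(16/15) - 429/18 = -331/(16*(1/15)) - 429*1/18 = -331/16/15 - 143/6 = -331*15/16 - 143/6 = -4965/16 - 143/6 = -16039/48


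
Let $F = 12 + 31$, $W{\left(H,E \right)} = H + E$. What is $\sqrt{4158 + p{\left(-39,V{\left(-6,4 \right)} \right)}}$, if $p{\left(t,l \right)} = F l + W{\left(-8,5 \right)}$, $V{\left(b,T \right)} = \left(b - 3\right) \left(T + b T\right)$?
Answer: $\sqrt{11895} \approx 109.06$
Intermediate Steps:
$W{\left(H,E \right)} = E + H$
$F = 43$
$V{\left(b,T \right)} = \left(-3 + b\right) \left(T + T b\right)$
$p{\left(t,l \right)} = -3 + 43 l$ ($p{\left(t,l \right)} = 43 l + \left(5 - 8\right) = 43 l - 3 = -3 + 43 l$)
$\sqrt{4158 + p{\left(-39,V{\left(-6,4 \right)} \right)}} = \sqrt{4158 - \left(3 - 43 \cdot 4 \left(-3 + \left(-6\right)^{2} - -12\right)\right)} = \sqrt{4158 - \left(3 - 43 \cdot 4 \left(-3 + 36 + 12\right)\right)} = \sqrt{4158 - \left(3 - 43 \cdot 4 \cdot 45\right)} = \sqrt{4158 + \left(-3 + 43 \cdot 180\right)} = \sqrt{4158 + \left(-3 + 7740\right)} = \sqrt{4158 + 7737} = \sqrt{11895}$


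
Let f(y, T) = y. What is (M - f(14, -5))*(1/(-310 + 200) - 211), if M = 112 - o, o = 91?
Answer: -162477/110 ≈ -1477.1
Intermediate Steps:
M = 21 (M = 112 - 1*91 = 112 - 91 = 21)
(M - f(14, -5))*(1/(-310 + 200) - 211) = (21 - 1*14)*(1/(-310 + 200) - 211) = (21 - 14)*(1/(-110) - 211) = 7*(-1/110 - 211) = 7*(-23211/110) = -162477/110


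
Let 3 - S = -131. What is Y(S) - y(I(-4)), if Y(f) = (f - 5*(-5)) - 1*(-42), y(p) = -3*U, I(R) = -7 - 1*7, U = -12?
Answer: 165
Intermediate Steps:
S = 134 (S = 3 - 1*(-131) = 3 + 131 = 134)
I(R) = -14 (I(R) = -7 - 7 = -14)
y(p) = 36 (y(p) = -3*(-12) = 36)
Y(f) = 67 + f (Y(f) = (f + 25) + 42 = (25 + f) + 42 = 67 + f)
Y(S) - y(I(-4)) = (67 + 134) - 1*36 = 201 - 36 = 165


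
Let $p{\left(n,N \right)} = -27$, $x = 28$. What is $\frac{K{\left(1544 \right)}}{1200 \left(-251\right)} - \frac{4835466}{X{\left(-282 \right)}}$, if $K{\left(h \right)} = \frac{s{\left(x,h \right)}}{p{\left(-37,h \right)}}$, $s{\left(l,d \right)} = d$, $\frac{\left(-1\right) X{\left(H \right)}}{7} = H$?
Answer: $- \frac{819248763553}{334444950} \approx -2449.6$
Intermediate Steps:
$X{\left(H \right)} = - 7 H$
$K{\left(h \right)} = - \frac{h}{27}$ ($K{\left(h \right)} = \frac{h}{-27} = h \left(- \frac{1}{27}\right) = - \frac{h}{27}$)
$\frac{K{\left(1544 \right)}}{1200 \left(-251\right)} - \frac{4835466}{X{\left(-282 \right)}} = \frac{\left(- \frac{1}{27}\right) 1544}{1200 \left(-251\right)} - \frac{4835466}{\left(-7\right) \left(-282\right)} = - \frac{1544}{27 \left(-301200\right)} - \frac{4835466}{1974} = \left(- \frac{1544}{27}\right) \left(- \frac{1}{301200}\right) - \frac{805911}{329} = \frac{193}{1016550} - \frac{805911}{329} = - \frac{819248763553}{334444950}$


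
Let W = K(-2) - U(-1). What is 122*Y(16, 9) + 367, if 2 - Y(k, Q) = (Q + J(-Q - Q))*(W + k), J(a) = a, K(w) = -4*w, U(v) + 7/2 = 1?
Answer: 29708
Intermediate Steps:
U(v) = -5/2 (U(v) = -7/2 + 1 = -5/2)
W = 21/2 (W = -4*(-2) - 1*(-5/2) = 8 + 5/2 = 21/2 ≈ 10.500)
Y(k, Q) = 2 + Q*(21/2 + k) (Y(k, Q) = 2 - (Q + (-Q - Q))*(21/2 + k) = 2 - (Q - 2*Q)*(21/2 + k) = 2 - (-Q)*(21/2 + k) = 2 - (-1)*Q*(21/2 + k) = 2 + Q*(21/2 + k))
122*Y(16, 9) + 367 = 122*(2 + (21/2)*9 + 9*16) + 367 = 122*(2 + 189/2 + 144) + 367 = 122*(481/2) + 367 = 29341 + 367 = 29708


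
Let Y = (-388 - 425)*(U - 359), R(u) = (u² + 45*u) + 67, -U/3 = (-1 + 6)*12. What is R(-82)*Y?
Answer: 1358879907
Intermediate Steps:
U = -180 (U = -3*(-1 + 6)*12 = -15*12 = -3*60 = -180)
R(u) = 67 + u² + 45*u
Y = 438207 (Y = (-388 - 425)*(-180 - 359) = -813*(-539) = 438207)
R(-82)*Y = (67 + (-82)² + 45*(-82))*438207 = (67 + 6724 - 3690)*438207 = 3101*438207 = 1358879907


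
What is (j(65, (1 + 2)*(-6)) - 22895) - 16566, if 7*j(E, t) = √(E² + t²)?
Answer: -39461 + √4549/7 ≈ -39451.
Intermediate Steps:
j(E, t) = √(E² + t²)/7
(j(65, (1 + 2)*(-6)) - 22895) - 16566 = (√(65² + ((1 + 2)*(-6))²)/7 - 22895) - 16566 = (√(4225 + (3*(-6))²)/7 - 22895) - 16566 = (√(4225 + (-18)²)/7 - 22895) - 16566 = (√(4225 + 324)/7 - 22895) - 16566 = (√4549/7 - 22895) - 16566 = (-22895 + √4549/7) - 16566 = -39461 + √4549/7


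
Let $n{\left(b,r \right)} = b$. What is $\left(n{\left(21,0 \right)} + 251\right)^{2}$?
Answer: $73984$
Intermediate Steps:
$\left(n{\left(21,0 \right)} + 251\right)^{2} = \left(21 + 251\right)^{2} = 272^{2} = 73984$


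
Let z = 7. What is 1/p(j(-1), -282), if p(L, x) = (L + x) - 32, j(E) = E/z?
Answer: -7/2199 ≈ -0.0031833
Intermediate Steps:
j(E) = E/7
p(L, x) = -32 + L + x
1/p(j(-1), -282) = 1/(-32 + (⅐)*(-1) - 282) = 1/(-32 - ⅐ - 282) = 1/(-2199/7) = -7/2199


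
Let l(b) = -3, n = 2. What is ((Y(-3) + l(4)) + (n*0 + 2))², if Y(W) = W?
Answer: 16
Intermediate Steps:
((Y(-3) + l(4)) + (n*0 + 2))² = ((-3 - 3) + (2*0 + 2))² = (-6 + (0 + 2))² = (-6 + 2)² = (-4)² = 16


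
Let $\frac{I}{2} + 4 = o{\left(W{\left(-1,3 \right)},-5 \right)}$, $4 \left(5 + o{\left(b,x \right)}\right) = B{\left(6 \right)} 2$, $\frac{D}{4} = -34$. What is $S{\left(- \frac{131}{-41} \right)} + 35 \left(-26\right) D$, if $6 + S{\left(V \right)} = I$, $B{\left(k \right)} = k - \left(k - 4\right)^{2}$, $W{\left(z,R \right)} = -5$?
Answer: $123738$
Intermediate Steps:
$D = -136$ ($D = 4 \left(-34\right) = -136$)
$B{\left(k \right)} = k - \left(-4 + k\right)^{2}$
$o{\left(b,x \right)} = -4$ ($o{\left(b,x \right)} = -5 + \frac{\left(6 - \left(-4 + 6\right)^{2}\right) 2}{4} = -5 + \frac{\left(6 - 2^{2}\right) 2}{4} = -5 + \frac{\left(6 - 4\right) 2}{4} = -5 + \frac{2 \cdot 2}{4} = -5 + \frac{1}{4} \cdot 4 = -5 + 1 = -4$)
$I = -16$ ($I = -8 + 2 \left(-4\right) = -8 - 8 = -16$)
$S{\left(V \right)} = -22$ ($S{\left(V \right)} = -6 - 16 = -22$)
$S{\left(- \frac{131}{-41} \right)} + 35 \left(-26\right) D = -22 + 35 \left(-26\right) \left(-136\right) = -22 - -123760 = -22 + 123760 = 123738$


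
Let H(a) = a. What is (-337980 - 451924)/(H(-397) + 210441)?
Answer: -197476/52511 ≈ -3.7607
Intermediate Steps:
(-337980 - 451924)/(H(-397) + 210441) = (-337980 - 451924)/(-397 + 210441) = -789904/210044 = -789904*1/210044 = -197476/52511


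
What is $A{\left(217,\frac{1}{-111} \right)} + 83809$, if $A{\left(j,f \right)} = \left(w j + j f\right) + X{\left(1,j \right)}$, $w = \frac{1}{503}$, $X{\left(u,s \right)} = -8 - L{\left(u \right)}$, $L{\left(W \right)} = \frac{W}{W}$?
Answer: $\frac{4678720336}{55833} \approx 83799.0$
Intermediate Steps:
$L{\left(W \right)} = 1$
$X{\left(u,s \right)} = -9$ ($X{\left(u,s \right)} = -8 - 1 = -9$)
$w = \frac{1}{503} \approx 0.0019881$
$A{\left(j,f \right)} = -9 + \frac{j}{503} + f j$ ($A{\left(j,f \right)} = \left(\frac{j}{503} + j f\right) - 9 = \left(\frac{j}{503} + f j\right) - 9 = -9 + \frac{j}{503} + f j$)
$A{\left(217,\frac{1}{-111} \right)} + 83809 = \left(-9 + \frac{1}{503} \cdot 217 + \frac{1}{-111} \cdot 217\right) + 83809 = \left(-9 + \frac{217}{503} - \frac{217}{111}\right) + 83809 = - \frac{587561}{55833} + 83809 = \frac{4678720336}{55833}$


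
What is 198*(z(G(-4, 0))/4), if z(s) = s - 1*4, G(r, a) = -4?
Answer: -396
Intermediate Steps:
z(s) = -4 + s (z(s) = s - 4 = -4 + s)
198*(z(G(-4, 0))/4) = 198*((-4 - 4)/4) = 198*(-8*1/4) = 198*(-2) = -396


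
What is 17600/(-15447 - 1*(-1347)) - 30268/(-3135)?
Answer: 412892/49115 ≈ 8.4066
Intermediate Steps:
17600/(-15447 - 1*(-1347)) - 30268/(-3135) = 17600/(-15447 + 1347) - 30268*(-1/3135) = 17600/(-14100) + 30268/3135 = 17600*(-1/14100) + 30268/3135 = -176/141 + 30268/3135 = 412892/49115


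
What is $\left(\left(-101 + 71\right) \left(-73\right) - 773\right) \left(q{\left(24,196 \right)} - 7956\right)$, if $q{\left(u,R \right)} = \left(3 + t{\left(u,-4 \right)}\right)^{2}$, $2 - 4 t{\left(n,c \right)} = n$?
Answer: $- \frac{45059183}{4} \approx -1.1265 \cdot 10^{7}$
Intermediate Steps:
$t{\left(n,c \right)} = \frac{1}{2} - \frac{n}{4}$
$q{\left(u,R \right)} = \left(\frac{7}{2} - \frac{u}{4}\right)^{2}$ ($q{\left(u,R \right)} = \left(3 - \left(- \frac{1}{2} + \frac{u}{4}\right)\right)^{2} = \left(\frac{7}{2} - \frac{u}{4}\right)^{2}$)
$\left(\left(-101 + 71\right) \left(-73\right) - 773\right) \left(q{\left(24,196 \right)} - 7956\right) = \left(\left(-101 + 71\right) \left(-73\right) - 773\right) \left(\frac{\left(-14 + 24\right)^{2}}{16} - 7956\right) = \left(\left(-30\right) \left(-73\right) - 773\right) \left(\frac{10^{2}}{16} - 7956\right) = \left(2190 - 773\right) \left(\frac{1}{16} \cdot 100 - 7956\right) = 1417 \left(\frac{25}{4} - 7956\right) = 1417 \left(- \frac{31799}{4}\right) = - \frac{45059183}{4}$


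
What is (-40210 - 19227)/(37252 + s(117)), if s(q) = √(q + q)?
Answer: -1107073562/693855635 + 178311*√26/1387711270 ≈ -1.5949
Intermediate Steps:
s(q) = √2*√q (s(q) = √(2*q) = √2*√q)
(-40210 - 19227)/(37252 + s(117)) = (-40210 - 19227)/(37252 + √2*√117) = -59437/(37252 + √2*(3*√13)) = -59437/(37252 + 3*√26)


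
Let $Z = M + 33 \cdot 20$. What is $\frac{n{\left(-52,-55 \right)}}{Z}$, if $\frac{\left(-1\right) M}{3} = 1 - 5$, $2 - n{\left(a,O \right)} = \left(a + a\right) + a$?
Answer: $\frac{79}{336} \approx 0.23512$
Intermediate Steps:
$n{\left(a,O \right)} = 2 - 3 a$ ($n{\left(a,O \right)} = 2 - \left(\left(a + a\right) + a\right) = 2 - \left(2 a + a\right) = 2 - 3 a$)
$M = 12$ ($M = - 3 \left(1 - 5\right) = \left(-3\right) \left(-4\right) = 12$)
$Z = 672$ ($Z = 12 + 33 \cdot 20 = 12 + 660 = 672$)
$\frac{n{\left(-52,-55 \right)}}{Z} = \frac{2 - -156}{672} = \left(2 + 156\right) \frac{1}{672} = 158 \cdot \frac{1}{672} = \frac{79}{336}$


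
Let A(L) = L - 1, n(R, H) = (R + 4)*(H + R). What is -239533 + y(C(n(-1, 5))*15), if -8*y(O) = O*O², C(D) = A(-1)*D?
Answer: 5592467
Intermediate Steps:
n(R, H) = (4 + R)*(H + R)
A(L) = -1 + L
C(D) = -2*D (C(D) = (-1 - 1)*D = -2*D)
y(O) = -O³/8 (y(O) = -O*O²/8 = -O³/8)
-239533 + y(C(n(-1, 5))*15) = -239533 - (-27000*((-1)² + 4*5 + 4*(-1) + 5*(-1))³)/8 = -239533 - (-27000*(1 + 20 - 4 - 5)³)/8 = -239533 - (-2*12*15)³/8 = -239533 - (-24*15)³/8 = -239533 - ⅛*(-360)³ = -239533 - ⅛*(-46656000) = -239533 + 5832000 = 5592467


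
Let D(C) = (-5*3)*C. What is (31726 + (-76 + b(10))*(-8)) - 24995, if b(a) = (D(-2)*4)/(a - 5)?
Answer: 7147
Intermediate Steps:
D(C) = -15*C
b(a) = 120/(-5 + a) (b(a) = (-15*(-2)*4)/(a - 5) = (30*4)/(-5 + a) = 120/(-5 + a))
(31726 + (-76 + b(10))*(-8)) - 24995 = (31726 + (-76 + 120/(-5 + 10))*(-8)) - 24995 = (31726 + (-76 + 120/5)*(-8)) - 24995 = (31726 + (-76 + 120*(1/5))*(-8)) - 24995 = (31726 + (-76 + 24)*(-8)) - 24995 = (31726 - 52*(-8)) - 24995 = (31726 + 416) - 24995 = 32142 - 24995 = 7147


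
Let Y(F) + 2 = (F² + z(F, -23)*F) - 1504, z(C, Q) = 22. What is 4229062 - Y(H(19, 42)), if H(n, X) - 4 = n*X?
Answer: 3569720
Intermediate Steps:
H(n, X) = 4 + X*n (H(n, X) = 4 + n*X = 4 + X*n)
Y(F) = -1506 + F² + 22*F (Y(F) = -2 + ((F² + 22*F) - 1504) = -2 + (-1504 + F² + 22*F) = -1506 + F² + 22*F)
4229062 - Y(H(19, 42)) = 4229062 - (-1506 + (4 + 42*19)² + 22*(4 + 42*19)) = 4229062 - (-1506 + (4 + 798)² + 22*(4 + 798)) = 4229062 - (-1506 + 802² + 22*802) = 4229062 - (-1506 + 643204 + 17644) = 4229062 - 1*659342 = 4229062 - 659342 = 3569720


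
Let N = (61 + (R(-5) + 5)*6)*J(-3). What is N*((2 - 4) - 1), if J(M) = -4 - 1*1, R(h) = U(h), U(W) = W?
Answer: 915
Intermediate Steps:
R(h) = h
J(M) = -5 (J(M) = -4 - 1 = -5)
N = -305 (N = (61 + (-5 + 5)*6)*(-5) = (61 + 0*6)*(-5) = (61 + 0)*(-5) = 61*(-5) = -305)
N*((2 - 4) - 1) = -305*((2 - 4) - 1) = -305*(-2 - 1) = -305*(-3) = 915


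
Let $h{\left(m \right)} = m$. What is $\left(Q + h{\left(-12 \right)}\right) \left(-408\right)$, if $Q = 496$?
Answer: $-197472$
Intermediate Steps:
$\left(Q + h{\left(-12 \right)}\right) \left(-408\right) = \left(496 - 12\right) \left(-408\right) = 484 \left(-408\right) = -197472$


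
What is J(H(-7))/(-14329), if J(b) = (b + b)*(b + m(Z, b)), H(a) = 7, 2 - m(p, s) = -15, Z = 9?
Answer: -48/2047 ≈ -0.023449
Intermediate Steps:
m(p, s) = 17 (m(p, s) = 2 - 1*(-15) = 2 + 15 = 17)
J(b) = 2*b*(17 + b) (J(b) = (b + b)*(b + 17) = (2*b)*(17 + b) = 2*b*(17 + b))
J(H(-7))/(-14329) = (2*7*(17 + 7))/(-14329) = (2*7*24)*(-1/14329) = 336*(-1/14329) = -48/2047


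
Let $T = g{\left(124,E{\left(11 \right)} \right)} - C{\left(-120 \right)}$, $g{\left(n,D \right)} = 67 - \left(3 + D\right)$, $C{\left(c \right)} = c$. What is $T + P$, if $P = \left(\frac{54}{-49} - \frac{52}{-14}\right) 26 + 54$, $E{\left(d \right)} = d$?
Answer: $\frac{14451}{49} \approx 294.92$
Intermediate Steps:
$g{\left(n,D \right)} = 64 - D$
$T = 173$ ($T = \left(64 - 11\right) - -120 = \left(64 - 11\right) + 120 = 53 + 120 = 173$)
$P = \frac{5974}{49}$ ($P = \left(54 \left(- \frac{1}{49}\right) - - \frac{26}{7}\right) 26 + 54 = \left(- \frac{54}{49} + \frac{26}{7}\right) 26 + 54 = \frac{128}{49} \cdot 26 + 54 = \frac{3328}{49} + 54 = \frac{5974}{49} \approx 121.92$)
$T + P = 173 + \frac{5974}{49} = \frac{14451}{49}$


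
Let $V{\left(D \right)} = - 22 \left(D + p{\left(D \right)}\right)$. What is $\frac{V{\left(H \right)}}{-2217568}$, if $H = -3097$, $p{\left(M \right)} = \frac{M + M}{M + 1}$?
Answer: $- \frac{52701649}{1716397632} \approx -0.030705$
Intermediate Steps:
$p{\left(M \right)} = \frac{2 M}{1 + M}$
$V{\left(D \right)} = - 22 D - \frac{44 D}{1 + D}$ ($V{\left(D \right)} = - 22 \left(D + \frac{2 D}{1 + D}\right) = - 22 D - \frac{44 D}{1 + D}$)
$\frac{V{\left(H \right)}}{-2217568} = \frac{22 \left(-3097\right) \frac{1}{1 - 3097} \left(-3 - -3097\right)}{-2217568} = 22 \left(-3097\right) \frac{1}{-3096} \left(-3 + 3097\right) \left(- \frac{1}{2217568}\right) = 22 \left(-3097\right) \left(- \frac{1}{3096}\right) 3094 \left(- \frac{1}{2217568}\right) = \frac{52701649}{774} \left(- \frac{1}{2217568}\right) = - \frac{52701649}{1716397632}$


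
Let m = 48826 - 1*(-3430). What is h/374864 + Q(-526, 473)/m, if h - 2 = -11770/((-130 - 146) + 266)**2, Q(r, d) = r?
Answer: -63507651/6121529120 ≈ -0.010374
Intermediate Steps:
h = -1157/10 (h = 2 - 11770/((-130 - 146) + 266)**2 = 2 - 11770/(-276 + 266)**2 = 2 - 11770/((-10)**2) = 2 - 11770/100 = 2 - 11770*1/100 = 2 - 1177/10 = -1157/10 ≈ -115.70)
m = 52256 (m = 48826 + 3430 = 52256)
h/374864 + Q(-526, 473)/m = -1157/10/374864 - 526/52256 = -1157/10*1/374864 - 526*1/52256 = -1157/3748640 - 263/26128 = -63507651/6121529120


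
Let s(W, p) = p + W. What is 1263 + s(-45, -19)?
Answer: 1199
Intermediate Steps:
s(W, p) = W + p
1263 + s(-45, -19) = 1263 + (-45 - 19) = 1263 - 64 = 1199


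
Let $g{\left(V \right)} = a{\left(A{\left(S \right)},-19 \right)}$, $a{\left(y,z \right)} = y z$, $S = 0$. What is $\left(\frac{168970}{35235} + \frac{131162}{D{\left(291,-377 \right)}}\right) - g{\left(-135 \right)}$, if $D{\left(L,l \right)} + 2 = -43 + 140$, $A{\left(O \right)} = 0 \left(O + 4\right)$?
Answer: $\frac{927509044}{669465} \approx 1385.4$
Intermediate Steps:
$A{\left(O \right)} = 0$ ($A{\left(O \right)} = 0 \left(4 + O\right) = 0$)
$D{\left(L,l \right)} = 95$ ($D{\left(L,l \right)} = -2 + \left(-43 + 140\right) = -2 + 97 = 95$)
$g{\left(V \right)} = 0$ ($g{\left(V \right)} = 0 \left(-19\right) = 0$)
$\left(\frac{168970}{35235} + \frac{131162}{D{\left(291,-377 \right)}}\right) - g{\left(-135 \right)} = \left(\frac{168970}{35235} + \frac{131162}{95}\right) - 0 = \left(168970 \cdot \frac{1}{35235} + 131162 \cdot \frac{1}{95}\right) + 0 = \left(\frac{33794}{7047} + \frac{131162}{95}\right) + 0 = \frac{927509044}{669465} + 0 = \frac{927509044}{669465}$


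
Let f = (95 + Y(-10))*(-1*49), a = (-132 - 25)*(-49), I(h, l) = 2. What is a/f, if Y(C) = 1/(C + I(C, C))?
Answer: -1256/759 ≈ -1.6548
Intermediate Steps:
Y(C) = 1/(2 + C) (Y(C) = 1/(C + 2) = 1/(2 + C))
a = 7693 (a = -157*(-49) = 7693)
f = -37191/8 (f = (95 + 1/(2 - 10))*(-1*49) = (95 + 1/(-8))*(-49) = (95 - 1/8)*(-49) = (759/8)*(-49) = -37191/8 ≈ -4648.9)
a/f = 7693/(-37191/8) = 7693*(-8/37191) = -1256/759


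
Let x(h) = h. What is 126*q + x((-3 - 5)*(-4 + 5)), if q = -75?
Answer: -9458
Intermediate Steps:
126*q + x((-3 - 5)*(-4 + 5)) = 126*(-75) + (-3 - 5)*(-4 + 5) = -9450 - 8*1 = -9450 - 8 = -9458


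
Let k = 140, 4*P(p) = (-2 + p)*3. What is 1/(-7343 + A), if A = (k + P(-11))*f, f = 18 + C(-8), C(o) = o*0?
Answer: -2/9997 ≈ -0.00020006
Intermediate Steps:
C(o) = 0
P(p) = -3/2 + 3*p/4 (P(p) = ((-2 + p)*3)/4 = (-6 + 3*p)/4 = -3/2 + 3*p/4)
f = 18 (f = 18 + 0 = 18)
A = 4689/2 (A = (140 + (-3/2 + (¾)*(-11)))*18 = (140 + (-3/2 - 33/4))*18 = (140 - 39/4)*18 = (521/4)*18 = 4689/2 ≈ 2344.5)
1/(-7343 + A) = 1/(-7343 + 4689/2) = 1/(-9997/2) = -2/9997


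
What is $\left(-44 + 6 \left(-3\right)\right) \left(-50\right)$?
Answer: $3100$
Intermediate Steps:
$\left(-44 + 6 \left(-3\right)\right) \left(-50\right) = \left(-44 - 18\right) \left(-50\right) = \left(-62\right) \left(-50\right) = 3100$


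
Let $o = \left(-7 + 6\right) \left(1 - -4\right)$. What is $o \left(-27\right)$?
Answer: $135$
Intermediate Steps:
$o = -5$ ($o = - (1 + 4) = \left(-1\right) 5 = -5$)
$o \left(-27\right) = \left(-5\right) \left(-27\right) = 135$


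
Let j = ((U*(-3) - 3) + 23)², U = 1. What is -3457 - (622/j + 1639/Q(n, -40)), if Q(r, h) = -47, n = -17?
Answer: -46511994/13583 ≈ -3424.3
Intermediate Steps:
j = 289 (j = ((1*(-3) - 3) + 23)² = ((-3 - 3) + 23)² = (-6 + 23)² = 17² = 289)
-3457 - (622/j + 1639/Q(n, -40)) = -3457 - (622/289 + 1639/(-47)) = -3457 - (622*(1/289) + 1639*(-1/47)) = -3457 - (622/289 - 1639/47) = -3457 - 1*(-444437/13583) = -3457 + 444437/13583 = -46511994/13583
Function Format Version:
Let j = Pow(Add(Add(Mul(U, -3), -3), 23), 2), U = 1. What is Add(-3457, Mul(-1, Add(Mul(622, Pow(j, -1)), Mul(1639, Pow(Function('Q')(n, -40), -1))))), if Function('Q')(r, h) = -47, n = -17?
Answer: Rational(-46511994, 13583) ≈ -3424.3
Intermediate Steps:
j = 289 (j = Pow(Add(Add(Mul(1, -3), -3), 23), 2) = Pow(Add(Add(-3, -3), 23), 2) = Pow(Add(-6, 23), 2) = Pow(17, 2) = 289)
Add(-3457, Mul(-1, Add(Mul(622, Pow(j, -1)), Mul(1639, Pow(Function('Q')(n, -40), -1))))) = Add(-3457, Mul(-1, Add(Mul(622, Pow(289, -1)), Mul(1639, Pow(-47, -1))))) = Add(-3457, Mul(-1, Add(Mul(622, Rational(1, 289)), Mul(1639, Rational(-1, 47))))) = Add(-3457, Mul(-1, Add(Rational(622, 289), Rational(-1639, 47)))) = Add(-3457, Mul(-1, Rational(-444437, 13583))) = Add(-3457, Rational(444437, 13583)) = Rational(-46511994, 13583)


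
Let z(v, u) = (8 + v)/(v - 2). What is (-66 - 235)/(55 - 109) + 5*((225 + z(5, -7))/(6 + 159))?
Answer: 7439/594 ≈ 12.524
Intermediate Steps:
z(v, u) = (8 + v)/(-2 + v)
(-66 - 235)/(55 - 109) + 5*((225 + z(5, -7))/(6 + 159)) = (-66 - 235)/(55 - 109) + 5*((225 + (8 + 5)/(-2 + 5))/(6 + 159)) = -301/(-54) + 5*((225 + 13/3)/165) = -301*(-1/54) + 5*((225 + (1/3)*13)*(1/165)) = 301/54 + 5*((225 + 13/3)*(1/165)) = 301/54 + 5*((688/3)*(1/165)) = 301/54 + 5*(688/495) = 301/54 + 688/99 = 7439/594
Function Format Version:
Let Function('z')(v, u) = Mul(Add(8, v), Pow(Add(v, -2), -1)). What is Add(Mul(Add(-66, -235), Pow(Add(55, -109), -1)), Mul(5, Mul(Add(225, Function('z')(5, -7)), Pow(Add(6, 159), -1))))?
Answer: Rational(7439, 594) ≈ 12.524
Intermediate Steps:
Function('z')(v, u) = Mul(Pow(Add(-2, v), -1), Add(8, v)) (Function('z')(v, u) = Mul(Add(8, v), Pow(Add(-2, v), -1)) = Mul(Pow(Add(-2, v), -1), Add(8, v)))
Add(Mul(Add(-66, -235), Pow(Add(55, -109), -1)), Mul(5, Mul(Add(225, Function('z')(5, -7)), Pow(Add(6, 159), -1)))) = Add(Mul(Add(-66, -235), Pow(Add(55, -109), -1)), Mul(5, Mul(Add(225, Mul(Pow(Add(-2, 5), -1), Add(8, 5))), Pow(Add(6, 159), -1)))) = Add(Mul(-301, Pow(-54, -1)), Mul(5, Mul(Add(225, Mul(Pow(3, -1), 13)), Pow(165, -1)))) = Add(Mul(-301, Rational(-1, 54)), Mul(5, Mul(Add(225, Mul(Rational(1, 3), 13)), Rational(1, 165)))) = Add(Rational(301, 54), Mul(5, Mul(Add(225, Rational(13, 3)), Rational(1, 165)))) = Add(Rational(301, 54), Mul(5, Mul(Rational(688, 3), Rational(1, 165)))) = Add(Rational(301, 54), Mul(5, Rational(688, 495))) = Add(Rational(301, 54), Rational(688, 99)) = Rational(7439, 594)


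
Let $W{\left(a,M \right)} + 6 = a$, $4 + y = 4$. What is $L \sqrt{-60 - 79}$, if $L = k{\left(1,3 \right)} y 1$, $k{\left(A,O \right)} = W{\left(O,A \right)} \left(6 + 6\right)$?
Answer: $0$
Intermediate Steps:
$y = 0$ ($y = -4 + 4 = 0$)
$W{\left(a,M \right)} = -6 + a$
$k{\left(A,O \right)} = -72 + 12 O$ ($k{\left(A,O \right)} = \left(-6 + O\right) \left(6 + 6\right) = \left(-6 + O\right) 12 = -72 + 12 O$)
$L = 0$ ($L = \left(-72 + 12 \cdot 3\right) 0 \cdot 1 = \left(-72 + 36\right) 0 \cdot 1 = \left(-36\right) 0 \cdot 1 = 0 \cdot 1 = 0$)
$L \sqrt{-60 - 79} = 0 \sqrt{-60 - 79} = 0 \sqrt{-139} = 0 i \sqrt{139} = 0$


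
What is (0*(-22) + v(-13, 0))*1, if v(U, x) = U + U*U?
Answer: 156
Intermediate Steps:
v(U, x) = U + U²
(0*(-22) + v(-13, 0))*1 = (0*(-22) - 13*(1 - 13))*1 = (0 - 13*(-12))*1 = (0 + 156)*1 = 156*1 = 156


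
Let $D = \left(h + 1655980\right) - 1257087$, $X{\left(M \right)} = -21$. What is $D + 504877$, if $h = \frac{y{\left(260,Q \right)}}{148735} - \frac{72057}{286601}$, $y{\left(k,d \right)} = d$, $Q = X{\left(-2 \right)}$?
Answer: $\frac{38525535089084434}{42627599735} \approx 9.0377 \cdot 10^{5}$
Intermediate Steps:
$Q = -21$
$h = - \frac{10723416516}{42627599735}$ ($h = - \frac{21}{148735} - \frac{72057}{286601} = - \frac{10723416516}{42627599735} \approx -0.25156$)
$D = \frac{17003840417676839}{42627599735}$ ($D = \left(- \frac{10723416516}{42627599735} + 1655980\right) - 1257087 = \frac{70590441885748784}{42627599735} - 1257087 = \frac{17003840417676839}{42627599735} \approx 3.9889 \cdot 10^{5}$)
$D + 504877 = \frac{17003840417676839}{42627599735} + 504877 = \frac{38525535089084434}{42627599735}$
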